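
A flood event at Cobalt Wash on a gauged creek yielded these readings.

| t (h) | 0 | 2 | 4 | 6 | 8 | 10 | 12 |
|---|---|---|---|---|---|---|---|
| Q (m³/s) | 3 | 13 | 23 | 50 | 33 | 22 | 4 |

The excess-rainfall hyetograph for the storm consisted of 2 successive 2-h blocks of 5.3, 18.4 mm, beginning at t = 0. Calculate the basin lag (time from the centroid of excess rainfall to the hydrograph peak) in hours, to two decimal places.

Centroid of excess rainfall: t_c = Σ P_i·t̄_i / ΣP_i = 2.5527 h (block centres at 1, 3 h).
Hydrograph peak occurs at t = 6 h, so basin lag t_L = 6 − 2.5527 = 3.45 h.

t_L ≈ 3.45 h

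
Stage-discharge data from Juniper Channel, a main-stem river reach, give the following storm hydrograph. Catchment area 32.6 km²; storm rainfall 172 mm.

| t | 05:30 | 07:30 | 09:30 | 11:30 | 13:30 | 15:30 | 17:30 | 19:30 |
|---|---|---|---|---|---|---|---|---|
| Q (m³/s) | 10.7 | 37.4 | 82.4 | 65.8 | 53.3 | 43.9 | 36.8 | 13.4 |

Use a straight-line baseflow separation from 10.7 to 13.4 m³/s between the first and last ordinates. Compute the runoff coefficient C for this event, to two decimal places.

C ≈ 0.32

ΣQ_DR = 247.3 m³/s; V = ΣQ_DR·Δt = 1.781 × 10^6 m³.
Runoff depth d = V / A = 54.62 mm.
C = d / P = 54.62 / 172 = 0.32.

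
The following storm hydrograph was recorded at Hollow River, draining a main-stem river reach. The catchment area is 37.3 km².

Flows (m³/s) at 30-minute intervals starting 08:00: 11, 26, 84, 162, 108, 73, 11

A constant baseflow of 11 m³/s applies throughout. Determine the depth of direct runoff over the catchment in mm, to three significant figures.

d ≈ 19.2 mm

Direct runoff: 0.0, 15.0, 73.0, 151.0, 97.0, 62.0, 0.0 m³/s; ΣQ_DR = 398.0 m³/s.
V = ΣQ_DR · Δt = 398.0 × 1800 s = 7.164 × 10^5 m³.
Over A = 37.3 km², depth = V / A = 19.2 mm.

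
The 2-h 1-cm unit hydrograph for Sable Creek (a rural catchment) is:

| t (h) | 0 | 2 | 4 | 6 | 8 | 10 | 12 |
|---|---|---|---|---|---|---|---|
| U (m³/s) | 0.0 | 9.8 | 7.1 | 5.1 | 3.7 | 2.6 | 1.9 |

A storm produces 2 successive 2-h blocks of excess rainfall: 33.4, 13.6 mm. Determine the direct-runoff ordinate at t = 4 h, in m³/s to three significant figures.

Q ≈ 37.0 m³/s

By discrete convolution, Q_j = Σ (P_i / 10 mm) · U_{j−i}.
At t = 4 h (j=2): Q = (33.4/10)·7.1 + (13.6/10)·9.8 = 37.0 m³/s.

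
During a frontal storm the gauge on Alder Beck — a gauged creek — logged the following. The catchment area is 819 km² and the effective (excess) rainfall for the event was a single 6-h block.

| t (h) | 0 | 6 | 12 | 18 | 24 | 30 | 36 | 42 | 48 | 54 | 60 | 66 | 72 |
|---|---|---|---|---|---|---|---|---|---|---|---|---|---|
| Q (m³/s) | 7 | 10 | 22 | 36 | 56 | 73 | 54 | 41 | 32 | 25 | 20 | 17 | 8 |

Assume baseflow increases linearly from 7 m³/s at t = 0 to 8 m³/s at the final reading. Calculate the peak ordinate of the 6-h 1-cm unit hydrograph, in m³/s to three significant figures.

Direct runoff: 0.00, 2.92, 14.83, 28.75, 48.67, 65.58, 46.50, 33.42, 24.33, 17.25, 12.17, 9.08, 0.00 m³/s; ΣQ_DR = 303.5 m³/s, peak = 65.58 m³/s.
Runoff depth d = ΣQ_DR·Δt / A = 303.5 × 21600 / (819 km²) = 8.004 mm.
The 1-cm UH is the DRH scaled by (10 mm)/d, so U_p = 65.58 × 10/8.004 = 81.9 m³/s.

U_p ≈ 81.9 m³/s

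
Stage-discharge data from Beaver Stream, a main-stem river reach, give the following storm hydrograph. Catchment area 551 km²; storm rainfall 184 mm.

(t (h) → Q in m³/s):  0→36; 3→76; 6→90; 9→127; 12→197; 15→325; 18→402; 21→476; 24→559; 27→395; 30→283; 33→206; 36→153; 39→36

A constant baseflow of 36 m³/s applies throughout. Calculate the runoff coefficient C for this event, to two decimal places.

C ≈ 0.30

ΣQ_DR = 2857 m³/s; V = ΣQ_DR·Δt = 3.086 × 10^7 m³.
Runoff depth d = V / A = 56.00 mm.
C = d / P = 56.00 / 184 = 0.30.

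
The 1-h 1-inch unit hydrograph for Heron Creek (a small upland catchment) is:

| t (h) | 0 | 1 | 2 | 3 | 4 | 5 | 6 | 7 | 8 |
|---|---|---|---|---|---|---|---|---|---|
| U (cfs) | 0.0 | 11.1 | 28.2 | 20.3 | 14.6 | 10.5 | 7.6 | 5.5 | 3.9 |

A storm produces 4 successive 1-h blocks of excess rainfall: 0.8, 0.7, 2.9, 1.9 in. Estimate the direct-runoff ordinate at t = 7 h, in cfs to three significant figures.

Q ≈ 67.9 cfs

By discrete convolution, Q_j = Σ (P_i / 1 in) · U_{j−i}.
At t = 7 h (j=7): Q = (0.8/1)·5.5 + (0.7/1)·7.6 + (2.9/1)·10.5 + (1.9/1)·14.6 = 67.9 cfs.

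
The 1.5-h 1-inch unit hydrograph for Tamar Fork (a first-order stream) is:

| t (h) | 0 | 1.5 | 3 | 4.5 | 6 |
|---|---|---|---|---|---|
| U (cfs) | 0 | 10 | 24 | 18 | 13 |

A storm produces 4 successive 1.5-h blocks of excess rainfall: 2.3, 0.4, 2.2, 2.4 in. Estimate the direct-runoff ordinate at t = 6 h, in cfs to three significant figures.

Q ≈ 114 cfs

By discrete convolution, Q_j = Σ (P_i / 1 in) · U_{j−i}.
At t = 6 h (j=4): Q = (2.3/1)·13 + (0.4/1)·18 + (2.2/1)·24 + (2.4/1)·10 = 114 cfs.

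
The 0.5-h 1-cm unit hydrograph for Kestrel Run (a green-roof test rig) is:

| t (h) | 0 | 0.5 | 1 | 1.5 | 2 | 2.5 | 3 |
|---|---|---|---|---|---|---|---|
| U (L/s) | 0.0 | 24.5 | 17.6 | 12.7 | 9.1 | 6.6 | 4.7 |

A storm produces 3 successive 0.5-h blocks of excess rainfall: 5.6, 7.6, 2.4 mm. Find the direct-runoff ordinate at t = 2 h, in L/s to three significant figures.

Q ≈ 19.0 L/s

By discrete convolution, Q_j = Σ (P_i / 10 mm) · U_{j−i}.
At t = 2 h (j=4): Q = (5.6/10)·9.1 + (7.6/10)·12.7 + (2.4/10)·17.6 = 19.0 L/s.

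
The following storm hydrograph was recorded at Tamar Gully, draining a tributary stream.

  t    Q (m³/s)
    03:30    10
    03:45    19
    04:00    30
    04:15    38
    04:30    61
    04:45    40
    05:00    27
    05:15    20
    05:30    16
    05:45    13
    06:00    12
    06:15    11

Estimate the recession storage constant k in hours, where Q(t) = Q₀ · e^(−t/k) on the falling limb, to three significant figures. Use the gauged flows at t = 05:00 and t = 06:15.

k ≈ 1.39 h

On the falling limb, Q drops from 27 to 11 m³/s between t = 05:00 and t = 06:15 (Δt = 1.25 h).
k = −Δt / ln(Q₂/Q₁) = −1.25 / ln(11/27) = 1.39 h.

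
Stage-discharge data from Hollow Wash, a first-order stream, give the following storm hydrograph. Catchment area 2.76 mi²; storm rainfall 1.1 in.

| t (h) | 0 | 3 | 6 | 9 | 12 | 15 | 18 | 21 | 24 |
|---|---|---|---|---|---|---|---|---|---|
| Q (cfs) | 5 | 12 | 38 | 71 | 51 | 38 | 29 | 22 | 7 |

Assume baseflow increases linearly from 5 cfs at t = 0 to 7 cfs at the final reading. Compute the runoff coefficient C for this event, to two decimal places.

C ≈ 0.34

ΣQ_DR = 219.0 cfs; V = ΣQ_DR·Δt = 2.365 × 10^6 ft³.
Runoff depth d = V / A = 0.3689 in.
C = d / P = 0.3689 / 1.1 = 0.34.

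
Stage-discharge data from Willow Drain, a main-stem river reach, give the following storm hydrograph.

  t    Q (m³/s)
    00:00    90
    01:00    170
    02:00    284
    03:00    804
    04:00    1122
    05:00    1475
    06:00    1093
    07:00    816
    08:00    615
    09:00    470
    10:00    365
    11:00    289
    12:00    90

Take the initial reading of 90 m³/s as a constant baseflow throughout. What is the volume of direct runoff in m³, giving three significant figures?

V ≈ 2.34 × 10^7 m³

Direct-runoff ordinates (Q − Q_b): 0.0, 80.0, 194.0, 714.0, 1032.0, 1385.0, 1003.0, 726.0, 525.0, 380.0, 275.0, 199.0, 0.0 m³/s.
ΣQ_DR = 6513 m³/s.
With Δt = 1 h = 3600 s, V = ΣQ_DR · Δt = 6513 × 3600 = 2.34 × 10^7 m³.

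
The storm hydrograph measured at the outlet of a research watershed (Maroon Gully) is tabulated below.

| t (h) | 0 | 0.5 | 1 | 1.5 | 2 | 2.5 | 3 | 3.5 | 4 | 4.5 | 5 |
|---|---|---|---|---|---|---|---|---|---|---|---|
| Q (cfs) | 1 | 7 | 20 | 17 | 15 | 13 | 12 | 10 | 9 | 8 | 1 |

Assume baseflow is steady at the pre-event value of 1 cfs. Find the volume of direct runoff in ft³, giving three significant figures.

V ≈ 1.84 × 10^5 ft³

Direct-runoff ordinates (Q − Q_b): 0.0, 6.0, 19.0, 16.0, 14.0, 12.0, 11.0, 9.0, 8.0, 7.0, 0.0 cfs.
ΣQ_DR = 102.0 cfs.
With Δt = 0.5 h = 1800 s, V = ΣQ_DR · Δt = 102.0 × 1800 = 1.84 × 10^5 ft³.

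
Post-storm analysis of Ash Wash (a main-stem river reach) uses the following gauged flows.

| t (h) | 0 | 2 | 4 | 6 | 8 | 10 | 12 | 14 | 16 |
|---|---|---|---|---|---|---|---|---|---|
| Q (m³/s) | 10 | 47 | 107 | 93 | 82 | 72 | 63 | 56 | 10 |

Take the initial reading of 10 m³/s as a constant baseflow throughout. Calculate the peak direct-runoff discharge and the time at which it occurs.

Q_p = 97.0 m³/s at t = 4 h

Subtracting baseflow gives direct-runoff ordinates: 0.0, 37.0, 97.0, 83.0, 72.0, 62.0, 53.0, 46.0, 0.0 m³/s.
The maximum is 97.0 m³/s, occurring at the reading for t = 4 h.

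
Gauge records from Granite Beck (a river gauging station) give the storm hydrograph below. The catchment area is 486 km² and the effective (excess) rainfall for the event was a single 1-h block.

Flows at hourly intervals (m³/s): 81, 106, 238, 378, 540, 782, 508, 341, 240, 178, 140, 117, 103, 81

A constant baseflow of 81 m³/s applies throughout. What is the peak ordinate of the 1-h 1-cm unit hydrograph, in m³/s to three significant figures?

Direct runoff: 0.0, 25.0, 157.0, 297.0, 459.0, 701.0, 427.0, 260.0, 159.0, 97.0, 59.0, 36.0, 22.0, 0.0 m³/s; ΣQ_DR = 2699 m³/s, peak = 701.0 m³/s.
Runoff depth d = ΣQ_DR·Δt / A = 2699 × 3600 / (486 km²) = 19.99 mm.
The 1-cm UH is the DRH scaled by (10 mm)/d, so U_p = 701.0 × 10/19.99 = 351 m³/s.

U_p ≈ 351 m³/s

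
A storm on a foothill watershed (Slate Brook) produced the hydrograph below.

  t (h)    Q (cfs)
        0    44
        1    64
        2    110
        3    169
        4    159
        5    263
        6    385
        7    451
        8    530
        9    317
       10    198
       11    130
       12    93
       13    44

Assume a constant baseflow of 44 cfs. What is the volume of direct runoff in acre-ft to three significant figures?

V ≈ 193 acre-ft

Direct-runoff ordinates (Q − Q_b): 0.0, 20.0, 66.0, 125.0, 115.0, 219.0, 341.0, 407.0, 486.0, 273.0, 154.0, 86.0, 49.0, 0.0 cfs.
ΣQ_DR = 2341 cfs.
With Δt = 1 h = 3600 s, V = ΣQ_DR · Δt = 2341 × 3600 = 8.43 × 10^6 ft³ = 193 acre-ft.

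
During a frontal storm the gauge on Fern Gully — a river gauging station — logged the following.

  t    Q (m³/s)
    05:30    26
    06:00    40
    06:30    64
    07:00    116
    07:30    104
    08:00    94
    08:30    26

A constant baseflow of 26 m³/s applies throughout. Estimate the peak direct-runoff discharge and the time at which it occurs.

Q_p = 90.0 m³/s at t = 07:00

Subtracting baseflow gives direct-runoff ordinates: 0.0, 14.0, 38.0, 90.0, 78.0, 68.0, 0.0 m³/s.
The maximum is 90.0 m³/s, occurring at the reading for t = 07:00.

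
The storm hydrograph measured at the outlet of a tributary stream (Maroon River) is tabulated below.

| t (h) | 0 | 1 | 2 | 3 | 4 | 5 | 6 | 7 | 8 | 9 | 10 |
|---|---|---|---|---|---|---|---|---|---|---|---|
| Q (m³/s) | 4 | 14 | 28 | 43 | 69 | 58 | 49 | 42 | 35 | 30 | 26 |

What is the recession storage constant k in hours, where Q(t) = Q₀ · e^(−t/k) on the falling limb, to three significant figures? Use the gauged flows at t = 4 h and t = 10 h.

On the falling limb, Q drops from 69 to 26 m³/s between t = 4 h and t = 10 h (Δt = 6 h).
k = −Δt / ln(Q₂/Q₁) = −6 / ln(26/69) = 6.15 h.

k ≈ 6.15 h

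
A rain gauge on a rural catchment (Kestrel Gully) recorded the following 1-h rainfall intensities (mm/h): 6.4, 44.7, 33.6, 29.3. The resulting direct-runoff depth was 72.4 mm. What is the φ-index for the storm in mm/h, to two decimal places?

φ ≈ 11.73 mm/h

Only the 3 blocks with intensity above φ contribute runoff: 44.7, 33.6, 29.3 mm/h.
Σ(I−φ)·Δt = d  ⇒  (44.7+33.6+29.3 − 3φ)·1 = 72.4
φ = (107.6 − 72.4/1) / 3 = 11.73 mm/h.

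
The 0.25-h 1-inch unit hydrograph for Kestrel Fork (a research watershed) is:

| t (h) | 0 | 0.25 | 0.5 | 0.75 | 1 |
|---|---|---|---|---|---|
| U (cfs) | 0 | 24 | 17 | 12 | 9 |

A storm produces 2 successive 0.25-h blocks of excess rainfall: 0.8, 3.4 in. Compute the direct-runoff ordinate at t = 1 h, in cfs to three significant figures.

Q ≈ 48.0 cfs

By discrete convolution, Q_j = Σ (P_i / 1 in) · U_{j−i}.
At t = 1 h (j=4): Q = (0.8/1)·9 + (3.4/1)·12 = 48.0 cfs.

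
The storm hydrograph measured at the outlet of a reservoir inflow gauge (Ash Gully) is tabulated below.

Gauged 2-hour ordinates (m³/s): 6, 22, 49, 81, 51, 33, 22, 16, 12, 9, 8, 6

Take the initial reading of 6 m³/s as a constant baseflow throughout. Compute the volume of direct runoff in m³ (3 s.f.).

Direct-runoff ordinates (Q − Q_b): 0.0, 16.0, 43.0, 75.0, 45.0, 27.0, 16.0, 10.0, 6.0, 3.0, 2.0, 0.0 m³/s.
ΣQ_DR = 243.0 m³/s.
With Δt = 2 h = 7200 s, V = ΣQ_DR · Δt = 243.0 × 7200 = 1.75 × 10^6 m³.

V ≈ 1.75 × 10^6 m³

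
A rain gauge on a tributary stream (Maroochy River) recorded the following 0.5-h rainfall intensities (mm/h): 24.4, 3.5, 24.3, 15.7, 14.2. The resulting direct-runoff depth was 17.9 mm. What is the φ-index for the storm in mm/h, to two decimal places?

Only the 4 blocks with intensity above φ contribute runoff: 24.4, 24.3, 15.7, 14.2 mm/h.
Σ(I−φ)·Δt = d  ⇒  (24.4+24.3+15.7+14.2 − 4φ)·0.5 = 17.9
φ = (78.60 − 17.9/0.5) / 4 = 10.70 mm/h.

φ ≈ 10.70 mm/h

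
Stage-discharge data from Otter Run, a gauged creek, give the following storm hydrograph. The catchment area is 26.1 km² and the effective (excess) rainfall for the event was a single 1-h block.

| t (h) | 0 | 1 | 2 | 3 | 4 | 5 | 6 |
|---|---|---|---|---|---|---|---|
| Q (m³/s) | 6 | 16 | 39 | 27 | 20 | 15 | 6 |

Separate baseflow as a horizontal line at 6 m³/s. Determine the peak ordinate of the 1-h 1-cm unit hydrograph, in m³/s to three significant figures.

Direct runoff: 0.0, 10.0, 33.0, 21.0, 14.0, 9.0, 0.0 m³/s; ΣQ_DR = 87.00 m³/s, peak = 33.0 m³/s.
Runoff depth d = ΣQ_DR·Δt / A = 87.00 × 3600 / (26.1 km²) = 12.00 mm.
The 1-cm UH is the DRH scaled by (10 mm)/d, so U_p = 33.0 × 10/12.00 = 27.5 m³/s.

U_p ≈ 27.5 m³/s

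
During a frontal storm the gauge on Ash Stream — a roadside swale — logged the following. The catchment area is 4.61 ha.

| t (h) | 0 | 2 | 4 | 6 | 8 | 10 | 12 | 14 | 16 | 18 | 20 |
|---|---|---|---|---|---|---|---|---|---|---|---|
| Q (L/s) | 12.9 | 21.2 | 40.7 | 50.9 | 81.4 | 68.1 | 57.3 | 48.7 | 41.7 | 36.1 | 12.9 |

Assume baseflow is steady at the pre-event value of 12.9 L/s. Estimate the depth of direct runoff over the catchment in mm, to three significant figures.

d ≈ 51.5 mm

Direct runoff: 0.0, 8.3, 27.8, 38.0, 68.5, 55.2, 44.4, 35.8, 28.8, 23.2, 0.0 L/s; ΣQ_DR = 330.0 L/s.
V = ΣQ_DR · Δt = 330.0 × 7200 s = 2.376 × 10^6 L.
Over A = 4.61 ha, depth = V / A = 51.5 mm.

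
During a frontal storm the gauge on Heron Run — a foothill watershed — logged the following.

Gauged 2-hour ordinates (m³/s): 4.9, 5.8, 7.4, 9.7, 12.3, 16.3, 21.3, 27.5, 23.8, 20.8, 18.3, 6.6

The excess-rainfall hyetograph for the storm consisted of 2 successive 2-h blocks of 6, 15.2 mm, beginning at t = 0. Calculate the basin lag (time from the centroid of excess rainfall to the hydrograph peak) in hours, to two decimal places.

Centroid of excess rainfall: t_c = Σ P_i·t̄_i / ΣP_i = 2.4340 h (block centres at 1, 3 h).
Hydrograph peak occurs at t = 14 h, so basin lag t_L = 14 − 2.4340 = 11.57 h.

t_L ≈ 11.57 h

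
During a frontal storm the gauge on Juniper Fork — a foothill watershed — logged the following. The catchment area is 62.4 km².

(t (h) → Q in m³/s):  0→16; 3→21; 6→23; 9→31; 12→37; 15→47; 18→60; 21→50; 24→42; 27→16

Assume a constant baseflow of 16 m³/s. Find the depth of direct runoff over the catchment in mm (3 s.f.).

d ≈ 31.7 mm

Direct runoff: 0.0, 5.0, 7.0, 15.0, 21.0, 31.0, 44.0, 34.0, 26.0, 0.0 m³/s; ΣQ_DR = 183.0 m³/s.
V = ΣQ_DR · Δt = 183.0 × 10800 s = 1.976 × 10^6 m³.
Over A = 62.4 km², depth = V / A = 31.7 mm.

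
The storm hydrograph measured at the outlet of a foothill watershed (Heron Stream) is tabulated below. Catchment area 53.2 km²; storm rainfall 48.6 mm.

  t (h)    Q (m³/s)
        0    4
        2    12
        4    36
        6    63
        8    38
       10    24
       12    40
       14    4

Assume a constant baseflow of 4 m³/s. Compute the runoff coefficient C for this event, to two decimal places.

ΣQ_DR = 189.0 m³/s; V = ΣQ_DR·Δt = 1.361 × 10^6 m³.
Runoff depth d = V / A = 25.58 mm.
C = d / P = 25.58 / 48.6 = 0.53.

C ≈ 0.53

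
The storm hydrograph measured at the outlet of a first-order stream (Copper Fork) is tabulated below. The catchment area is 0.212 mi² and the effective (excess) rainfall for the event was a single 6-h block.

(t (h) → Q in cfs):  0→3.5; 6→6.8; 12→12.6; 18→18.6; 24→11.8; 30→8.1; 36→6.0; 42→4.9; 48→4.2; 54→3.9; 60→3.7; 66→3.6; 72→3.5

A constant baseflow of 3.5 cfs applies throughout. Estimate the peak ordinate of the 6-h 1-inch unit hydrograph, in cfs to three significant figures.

Direct runoff: 0.0, 3.3, 9.1, 15.1, 8.3, 4.6, 2.5, 1.4, 0.7, 0.4, 0.2, 0.1, 0.0 cfs; ΣQ_DR = 45.70 cfs, peak = 15.1 cfs.
Runoff depth d = ΣQ_DR·Δt / A = 45.70 × 21600 / (0.212 mi²) = 2.004 in.
The 1-inch UH is the DRH scaled by (1 in)/d, so U_p = 15.1 × 1/2.004 = 7.53 cfs.

U_p ≈ 7.53 cfs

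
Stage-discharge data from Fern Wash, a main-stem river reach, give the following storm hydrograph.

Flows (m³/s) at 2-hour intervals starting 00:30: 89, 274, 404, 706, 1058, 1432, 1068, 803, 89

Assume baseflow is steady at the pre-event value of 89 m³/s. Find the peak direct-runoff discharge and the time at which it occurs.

Q_p = 1343.0 m³/s at t = 10:30

Subtracting baseflow gives direct-runoff ordinates: 0.0, 185.0, 315.0, 617.0, 969.0, 1343.0, 979.0, 714.0, 0.0 m³/s.
The maximum is 1343.0 m³/s, occurring at the reading for t = 10:30.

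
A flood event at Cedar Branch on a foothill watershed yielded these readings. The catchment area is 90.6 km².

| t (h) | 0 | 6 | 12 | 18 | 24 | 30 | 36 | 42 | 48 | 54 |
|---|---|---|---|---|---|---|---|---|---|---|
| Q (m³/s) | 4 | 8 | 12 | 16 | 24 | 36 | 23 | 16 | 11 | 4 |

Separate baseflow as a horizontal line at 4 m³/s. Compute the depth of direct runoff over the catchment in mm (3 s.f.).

d ≈ 27.2 mm

Direct runoff: 0.0, 4.0, 8.0, 12.0, 20.0, 32.0, 19.0, 12.0, 7.0, 0.0 m³/s; ΣQ_DR = 114.0 m³/s.
V = ΣQ_DR · Δt = 114.0 × 21600 s = 2.462 × 10^6 m³.
Over A = 90.6 km², depth = V / A = 27.2 mm.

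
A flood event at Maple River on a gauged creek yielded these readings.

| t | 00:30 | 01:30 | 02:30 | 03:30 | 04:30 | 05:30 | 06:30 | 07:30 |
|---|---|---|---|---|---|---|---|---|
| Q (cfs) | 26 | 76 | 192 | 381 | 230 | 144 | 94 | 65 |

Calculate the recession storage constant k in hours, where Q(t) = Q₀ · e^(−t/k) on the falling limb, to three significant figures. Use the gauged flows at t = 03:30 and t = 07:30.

On the falling limb, Q drops from 381 to 65 cfs between t = 03:30 and t = 07:30 (Δt = 4 h).
k = −Δt / ln(Q₂/Q₁) = −4 / ln(65/381) = 2.26 h.

k ≈ 2.26 h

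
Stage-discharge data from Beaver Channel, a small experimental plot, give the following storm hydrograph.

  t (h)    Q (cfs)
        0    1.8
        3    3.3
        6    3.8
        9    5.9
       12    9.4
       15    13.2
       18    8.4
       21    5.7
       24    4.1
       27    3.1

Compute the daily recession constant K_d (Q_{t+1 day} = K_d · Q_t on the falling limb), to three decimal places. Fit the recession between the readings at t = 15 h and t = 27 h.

Between t = 15 h and t = 27 h the flow falls from 13.2 to 3.1 cfs over 4×3 h = 12 h.
Per-interval ratio K = (3.1/13.2)^(1/4) = 0.6961; K_d = K^(24/3) = 0.055.

K_d ≈ 0.055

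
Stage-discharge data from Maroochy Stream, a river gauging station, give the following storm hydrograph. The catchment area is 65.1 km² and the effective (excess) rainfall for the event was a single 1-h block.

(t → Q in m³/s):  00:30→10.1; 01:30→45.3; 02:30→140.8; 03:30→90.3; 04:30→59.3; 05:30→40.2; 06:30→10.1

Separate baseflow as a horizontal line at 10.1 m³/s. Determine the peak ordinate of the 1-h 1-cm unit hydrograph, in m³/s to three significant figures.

Direct runoff: 0.0, 35.2, 130.7, 80.2, 49.2, 30.1, 0.0 m³/s; ΣQ_DR = 325.4 m³/s, peak = 130.7 m³/s.
Runoff depth d = ΣQ_DR·Δt / A = 325.4 × 3600 / (65.1 km²) = 17.99 mm.
The 1-cm UH is the DRH scaled by (10 mm)/d, so U_p = 130.7 × 10/17.99 = 72.6 m³/s.

U_p ≈ 72.6 m³/s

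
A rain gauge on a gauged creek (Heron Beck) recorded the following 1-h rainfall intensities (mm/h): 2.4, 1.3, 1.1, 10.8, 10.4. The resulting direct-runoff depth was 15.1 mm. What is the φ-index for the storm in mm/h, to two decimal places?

φ ≈ 3.05 mm/h

Only the 2 blocks with intensity above φ contribute runoff: 10.8, 10.4 mm/h.
Σ(I−φ)·Δt = d  ⇒  (10.8+10.4 − 2φ)·1 = 15.1
φ = (21.20 − 15.1/1) / 2 = 3.05 mm/h.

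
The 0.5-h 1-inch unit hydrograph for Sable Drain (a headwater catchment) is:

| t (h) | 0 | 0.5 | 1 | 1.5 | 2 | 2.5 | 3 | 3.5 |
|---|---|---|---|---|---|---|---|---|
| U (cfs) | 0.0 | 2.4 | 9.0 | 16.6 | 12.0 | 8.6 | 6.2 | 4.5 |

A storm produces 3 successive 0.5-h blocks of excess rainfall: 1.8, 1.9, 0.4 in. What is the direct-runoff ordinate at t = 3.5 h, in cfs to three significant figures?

Q ≈ 23.3 cfs

By discrete convolution, Q_j = Σ (P_i / 1 in) · U_{j−i}.
At t = 3.5 h (j=7): Q = (1.8/1)·4.5 + (1.9/1)·6.2 + (0.4/1)·8.6 = 23.3 cfs.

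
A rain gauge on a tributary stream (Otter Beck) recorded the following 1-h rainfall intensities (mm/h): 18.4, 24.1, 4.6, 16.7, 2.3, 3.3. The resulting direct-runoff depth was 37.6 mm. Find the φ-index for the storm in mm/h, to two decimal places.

φ ≈ 7.20 mm/h

Only the 3 blocks with intensity above φ contribute runoff: 18.4, 24.1, 16.7 mm/h.
Σ(I−φ)·Δt = d  ⇒  (18.4+24.1+16.7 − 3φ)·1 = 37.6
φ = (59.20 − 37.6/1) / 3 = 7.20 mm/h.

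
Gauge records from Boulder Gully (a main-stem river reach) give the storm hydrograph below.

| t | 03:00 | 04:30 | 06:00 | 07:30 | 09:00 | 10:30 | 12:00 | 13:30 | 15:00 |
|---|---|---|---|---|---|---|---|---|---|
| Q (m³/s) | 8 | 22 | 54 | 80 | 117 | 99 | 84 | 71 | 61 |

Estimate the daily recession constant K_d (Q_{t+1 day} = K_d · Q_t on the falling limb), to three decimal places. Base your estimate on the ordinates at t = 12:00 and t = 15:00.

Between t = 12:00 and t = 15:00 the flow falls from 84 to 61 m³/s over 2×1.5 h = 3 h.
Per-interval ratio K = (61/84)^(1/2) = 0.8522; K_d = K^(24/1.5) = 0.077.

K_d ≈ 0.077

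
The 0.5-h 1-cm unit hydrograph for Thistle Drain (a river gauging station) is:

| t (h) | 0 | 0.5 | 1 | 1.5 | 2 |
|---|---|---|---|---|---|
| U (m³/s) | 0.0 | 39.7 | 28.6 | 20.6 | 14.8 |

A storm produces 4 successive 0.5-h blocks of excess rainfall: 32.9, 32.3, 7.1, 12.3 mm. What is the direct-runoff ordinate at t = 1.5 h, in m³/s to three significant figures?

Q ≈ 188 m³/s

By discrete convolution, Q_j = Σ (P_i / 10 mm) · U_{j−i}.
At t = 1.5 h (j=3): Q = (32.9/10)·20.6 + (32.3/10)·28.6 + (7.1/10)·39.7 + (12.3/10)·0.0 = 188 m³/s.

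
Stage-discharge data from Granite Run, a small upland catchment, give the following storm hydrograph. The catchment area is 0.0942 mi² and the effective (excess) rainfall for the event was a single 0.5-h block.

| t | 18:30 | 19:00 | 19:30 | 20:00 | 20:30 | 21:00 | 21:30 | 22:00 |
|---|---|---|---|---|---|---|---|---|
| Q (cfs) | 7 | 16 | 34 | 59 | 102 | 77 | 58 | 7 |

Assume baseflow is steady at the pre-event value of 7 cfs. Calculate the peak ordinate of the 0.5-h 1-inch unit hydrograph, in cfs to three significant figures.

U_p ≈ 38.0 cfs

Direct runoff: 0.0, 9.0, 27.0, 52.0, 95.0, 70.0, 51.0, 0.0 cfs; ΣQ_DR = 304.0 cfs, peak = 95.0 cfs.
Runoff depth d = ΣQ_DR·Δt / A = 304.0 × 1800 / (0.0942 mi²) = 2.500 in.
The 1-inch UH is the DRH scaled by (1 in)/d, so U_p = 95.0 × 1/2.500 = 38.0 cfs.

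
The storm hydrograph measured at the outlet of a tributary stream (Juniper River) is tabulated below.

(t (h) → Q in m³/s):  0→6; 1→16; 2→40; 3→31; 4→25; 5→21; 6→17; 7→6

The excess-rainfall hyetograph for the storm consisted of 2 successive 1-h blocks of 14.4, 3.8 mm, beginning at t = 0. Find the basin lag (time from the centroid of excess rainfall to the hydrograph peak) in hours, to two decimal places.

Centroid of excess rainfall: t_c = Σ P_i·t̄_i / ΣP_i = 0.7088 h (block centres at 0.5, 1.5 h).
Hydrograph peak occurs at t = 2 h, so basin lag t_L = 2 − 0.7088 = 1.29 h.

t_L ≈ 1.29 h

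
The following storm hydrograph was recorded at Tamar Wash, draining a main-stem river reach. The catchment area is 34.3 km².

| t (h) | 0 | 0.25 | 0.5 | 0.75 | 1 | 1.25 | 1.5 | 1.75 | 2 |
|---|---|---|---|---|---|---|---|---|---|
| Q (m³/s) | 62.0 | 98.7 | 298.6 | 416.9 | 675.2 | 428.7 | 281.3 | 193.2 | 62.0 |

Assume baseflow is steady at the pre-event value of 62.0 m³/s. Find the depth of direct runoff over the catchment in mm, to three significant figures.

d ≈ 51.4 mm

Direct runoff: 0.0, 36.7, 236.6, 354.9, 613.2, 366.7, 219.3, 131.2, 0.0 m³/s; ΣQ_DR = 1959 m³/s.
V = ΣQ_DR · Δt = 1959 × 900 s = 1.763 × 10^6 m³.
Over A = 34.3 km², depth = V / A = 51.4 mm.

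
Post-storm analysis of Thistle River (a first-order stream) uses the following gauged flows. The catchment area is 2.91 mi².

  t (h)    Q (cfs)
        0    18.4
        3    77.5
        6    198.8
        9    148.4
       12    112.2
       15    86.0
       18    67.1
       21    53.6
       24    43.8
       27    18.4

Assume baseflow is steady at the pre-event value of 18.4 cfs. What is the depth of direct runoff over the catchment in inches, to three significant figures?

d ≈ 1.02 in

Direct runoff: 0.0, 59.1, 180.4, 130.0, 93.8, 67.6, 48.7, 35.2, 25.4, 0.0 cfs; ΣQ_DR = 640.2 cfs.
V = ΣQ_DR · Δt = 640.2 × 10800 s = 6.914 × 10^6 ft³.
Over A = 2.91 mi², depth = V / A = 1.02 in.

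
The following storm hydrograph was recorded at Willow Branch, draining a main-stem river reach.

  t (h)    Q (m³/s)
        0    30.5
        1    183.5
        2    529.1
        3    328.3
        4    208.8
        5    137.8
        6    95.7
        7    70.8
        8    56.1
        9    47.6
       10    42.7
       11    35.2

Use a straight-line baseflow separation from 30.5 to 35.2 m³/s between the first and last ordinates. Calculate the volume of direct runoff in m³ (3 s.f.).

Direct-runoff ordinates (Q − Q_b): 0.00, 152.57, 497.75, 296.52, 176.59, 105.16, 62.64, 37.31, 22.18, 13.25, 7.93, 0.00 m³/s.
ΣQ_DR = 1372 m³/s.
With Δt = 1 h = 3600 s, V = ΣQ_DR · Δt = 1372 × 3600 = 4.94 × 10^6 m³.

V ≈ 4.94 × 10^6 m³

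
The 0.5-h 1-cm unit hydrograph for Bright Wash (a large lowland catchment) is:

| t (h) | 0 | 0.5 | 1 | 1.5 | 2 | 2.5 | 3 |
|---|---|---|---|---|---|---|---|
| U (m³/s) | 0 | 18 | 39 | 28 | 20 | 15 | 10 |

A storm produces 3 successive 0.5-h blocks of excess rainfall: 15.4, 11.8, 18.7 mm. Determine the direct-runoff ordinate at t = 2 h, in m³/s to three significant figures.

By discrete convolution, Q_j = Σ (P_i / 10 mm) · U_{j−i}.
At t = 2 h (j=4): Q = (15.4/10)·20 + (11.8/10)·28 + (18.7/10)·39 = 137 m³/s.

Q ≈ 137 m³/s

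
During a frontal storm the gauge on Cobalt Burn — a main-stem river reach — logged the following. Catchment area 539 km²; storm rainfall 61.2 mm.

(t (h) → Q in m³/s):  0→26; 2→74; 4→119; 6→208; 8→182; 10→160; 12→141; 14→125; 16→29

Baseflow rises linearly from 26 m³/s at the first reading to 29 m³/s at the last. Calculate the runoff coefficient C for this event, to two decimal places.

ΣQ_DR = 816.5 m³/s; V = ΣQ_DR·Δt = 5.879 × 10^6 m³.
Runoff depth d = V / A = 10.91 mm.
C = d / P = 10.91 / 61.2 = 0.18.

C ≈ 0.18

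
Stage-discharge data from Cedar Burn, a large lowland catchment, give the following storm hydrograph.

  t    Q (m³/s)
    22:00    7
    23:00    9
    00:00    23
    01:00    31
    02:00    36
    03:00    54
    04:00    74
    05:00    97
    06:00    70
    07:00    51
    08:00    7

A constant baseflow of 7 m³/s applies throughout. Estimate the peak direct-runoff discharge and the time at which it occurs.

Subtracting baseflow gives direct-runoff ordinates: 0.0, 2.0, 16.0, 24.0, 29.0, 47.0, 67.0, 90.0, 63.0, 44.0, 0.0 m³/s.
The maximum is 90.0 m³/s, occurring at the reading for t = 05:00.

Q_p = 90.0 m³/s at t = 05:00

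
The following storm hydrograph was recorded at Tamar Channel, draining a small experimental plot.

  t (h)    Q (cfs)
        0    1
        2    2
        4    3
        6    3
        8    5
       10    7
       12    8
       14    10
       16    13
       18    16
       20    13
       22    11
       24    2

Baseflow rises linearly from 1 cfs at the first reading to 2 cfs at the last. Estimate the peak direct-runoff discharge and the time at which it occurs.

Q_p = 14.25 cfs at t = 18 h

Subtracting baseflow gives direct-runoff ordinates: 0.00, 0.92, 1.83, 1.75, 3.67, 5.58, 6.50, 8.42, 11.33, 14.25, 11.17, 9.08, 0.00 cfs.
The maximum is 14.25 cfs, occurring at the reading for t = 18 h.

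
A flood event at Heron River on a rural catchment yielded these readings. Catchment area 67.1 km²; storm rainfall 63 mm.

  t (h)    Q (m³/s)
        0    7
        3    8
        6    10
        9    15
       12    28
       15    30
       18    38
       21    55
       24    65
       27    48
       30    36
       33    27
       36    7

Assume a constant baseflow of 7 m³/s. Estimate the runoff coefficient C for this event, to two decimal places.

ΣQ_DR = 283.0 m³/s; V = ΣQ_DR·Δt = 3.056 × 10^6 m³.
Runoff depth d = V / A = 45.55 mm.
C = d / P = 45.55 / 63 = 0.72.

C ≈ 0.72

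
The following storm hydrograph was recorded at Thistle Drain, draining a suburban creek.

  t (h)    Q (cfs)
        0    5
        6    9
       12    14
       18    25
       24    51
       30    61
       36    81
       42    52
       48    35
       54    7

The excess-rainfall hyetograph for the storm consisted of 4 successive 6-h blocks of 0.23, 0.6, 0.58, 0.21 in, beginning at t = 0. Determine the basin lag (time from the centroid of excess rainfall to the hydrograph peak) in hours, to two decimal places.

t_L ≈ 24.15 h

Centroid of excess rainfall: t_c = Σ P_i·t̄_i / ΣP_i = 11.8519 h (block centres at 3, 9, 15, 21 h).
Hydrograph peak occurs at t = 36 h, so basin lag t_L = 36 − 11.8519 = 24.15 h.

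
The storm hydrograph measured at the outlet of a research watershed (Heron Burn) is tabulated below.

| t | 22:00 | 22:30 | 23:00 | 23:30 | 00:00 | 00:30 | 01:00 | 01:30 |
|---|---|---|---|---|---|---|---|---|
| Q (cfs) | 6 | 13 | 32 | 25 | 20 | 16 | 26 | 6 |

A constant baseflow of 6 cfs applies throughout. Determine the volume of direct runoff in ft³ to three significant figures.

V ≈ 1.73 × 10^5 ft³

Direct-runoff ordinates (Q − Q_b): 0.0, 7.0, 26.0, 19.0, 14.0, 10.0, 20.0, 0.0 cfs.
ΣQ_DR = 96.00 cfs.
With Δt = 0.5 h = 1800 s, V = ΣQ_DR · Δt = 96.00 × 1800 = 1.73 × 10^5 ft³.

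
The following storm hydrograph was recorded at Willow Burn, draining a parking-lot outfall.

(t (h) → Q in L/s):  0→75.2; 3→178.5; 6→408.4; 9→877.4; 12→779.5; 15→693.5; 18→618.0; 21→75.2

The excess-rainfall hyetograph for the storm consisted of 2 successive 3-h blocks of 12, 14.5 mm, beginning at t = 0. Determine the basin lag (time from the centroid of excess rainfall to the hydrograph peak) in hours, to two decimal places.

Centroid of excess rainfall: t_c = Σ P_i·t̄_i / ΣP_i = 3.1415 h (block centres at 1.5, 4.5 h).
Hydrograph peak occurs at t = 9 h, so basin lag t_L = 9 − 3.1415 = 5.86 h.

t_L ≈ 5.86 h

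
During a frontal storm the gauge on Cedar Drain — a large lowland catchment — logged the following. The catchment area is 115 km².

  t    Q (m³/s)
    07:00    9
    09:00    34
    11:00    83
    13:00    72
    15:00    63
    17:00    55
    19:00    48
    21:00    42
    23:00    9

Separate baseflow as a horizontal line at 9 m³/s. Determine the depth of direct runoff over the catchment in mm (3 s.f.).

Direct runoff: 0.0, 25.0, 74.0, 63.0, 54.0, 46.0, 39.0, 33.0, 0.0 m³/s; ΣQ_DR = 334.0 m³/s.
V = ΣQ_DR · Δt = 334.0 × 7200 s = 2.405 × 10^6 m³.
Over A = 115 km², depth = V / A = 20.9 mm.

d ≈ 20.9 mm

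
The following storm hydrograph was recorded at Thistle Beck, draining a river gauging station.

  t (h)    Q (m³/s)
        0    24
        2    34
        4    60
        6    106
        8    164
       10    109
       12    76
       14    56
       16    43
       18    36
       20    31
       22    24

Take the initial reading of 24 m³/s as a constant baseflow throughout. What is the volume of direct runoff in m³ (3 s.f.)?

V ≈ 3.42 × 10^6 m³

Direct-runoff ordinates (Q − Q_b): 0.0, 10.0, 36.0, 82.0, 140.0, 85.0, 52.0, 32.0, 19.0, 12.0, 7.0, 0.0 m³/s.
ΣQ_DR = 475.0 m³/s.
With Δt = 2 h = 7200 s, V = ΣQ_DR · Δt = 475.0 × 7200 = 3.42 × 10^6 m³.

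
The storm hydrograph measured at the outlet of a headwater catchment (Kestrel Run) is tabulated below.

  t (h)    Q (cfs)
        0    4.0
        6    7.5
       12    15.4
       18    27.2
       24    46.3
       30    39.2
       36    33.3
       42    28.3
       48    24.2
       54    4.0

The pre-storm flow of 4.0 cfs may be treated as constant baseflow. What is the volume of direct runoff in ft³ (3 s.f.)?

V ≈ 4.09 × 10^6 ft³

Direct-runoff ordinates (Q − Q_b): 0.0, 3.5, 11.4, 23.2, 42.3, 35.2, 29.3, 24.3, 20.2, 0.0 cfs.
ΣQ_DR = 189.4 cfs.
With Δt = 6 h = 21600 s, V = ΣQ_DR · Δt = 189.4 × 21600 = 4.09 × 10^6 ft³.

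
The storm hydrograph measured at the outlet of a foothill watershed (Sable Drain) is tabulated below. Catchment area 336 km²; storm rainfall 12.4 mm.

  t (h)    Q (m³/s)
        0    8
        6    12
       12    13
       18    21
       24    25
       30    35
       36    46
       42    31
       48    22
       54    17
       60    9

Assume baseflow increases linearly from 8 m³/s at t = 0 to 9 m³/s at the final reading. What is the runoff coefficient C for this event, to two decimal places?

C ≈ 0.75

ΣQ_DR = 145.5 m³/s; V = ΣQ_DR·Δt = 3.143 × 10^6 m³.
Runoff depth d = V / A = 9.354 mm.
C = d / P = 9.354 / 12.4 = 0.75.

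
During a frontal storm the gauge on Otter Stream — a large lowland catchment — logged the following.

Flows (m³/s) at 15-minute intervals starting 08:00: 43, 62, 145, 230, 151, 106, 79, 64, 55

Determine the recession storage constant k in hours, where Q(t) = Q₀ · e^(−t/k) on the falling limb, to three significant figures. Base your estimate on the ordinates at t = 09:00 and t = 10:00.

k ≈ 0.990 h

On the falling limb, Q drops from 151 to 55 m³/s between t = 09:00 and t = 10:00 (Δt = 1 h).
k = −Δt / ln(Q₂/Q₁) = −1 / ln(55/151) = 0.990 h.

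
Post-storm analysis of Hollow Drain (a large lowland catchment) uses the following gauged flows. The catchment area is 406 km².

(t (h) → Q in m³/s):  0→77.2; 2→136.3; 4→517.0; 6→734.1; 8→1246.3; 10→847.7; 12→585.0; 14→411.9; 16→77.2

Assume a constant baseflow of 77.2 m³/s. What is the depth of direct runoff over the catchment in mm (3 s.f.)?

d ≈ 69.8 mm

Direct runoff: 0.0, 59.1, 439.8, 656.9, 1169.1, 770.5, 507.8, 334.7, 0.0 m³/s; ΣQ_DR = 3938 m³/s.
V = ΣQ_DR · Δt = 3938 × 7200 s = 2.835 × 10^7 m³.
Over A = 406 km², depth = V / A = 69.8 mm.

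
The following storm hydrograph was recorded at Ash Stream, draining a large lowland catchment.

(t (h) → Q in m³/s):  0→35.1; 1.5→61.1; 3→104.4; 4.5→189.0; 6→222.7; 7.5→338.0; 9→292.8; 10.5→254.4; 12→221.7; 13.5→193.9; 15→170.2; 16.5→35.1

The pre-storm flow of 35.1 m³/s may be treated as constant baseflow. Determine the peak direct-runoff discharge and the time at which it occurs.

Subtracting baseflow gives direct-runoff ordinates: 0.0, 26.0, 69.3, 153.9, 187.6, 302.9, 257.7, 219.3, 186.6, 158.8, 135.1, 0.0 m³/s.
The maximum is 302.9 m³/s, occurring at the reading for t = 7.5 h.

Q_p = 302.9 m³/s at t = 7.5 h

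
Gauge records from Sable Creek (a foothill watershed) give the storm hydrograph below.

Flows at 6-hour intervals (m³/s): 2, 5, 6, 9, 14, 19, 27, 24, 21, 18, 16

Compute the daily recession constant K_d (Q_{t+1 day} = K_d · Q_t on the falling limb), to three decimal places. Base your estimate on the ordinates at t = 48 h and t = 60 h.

Between t = 48 h and t = 60 h the flow falls from 21 to 16 m³/s over 2×6 h = 12 h.
Per-interval ratio K = (16/21)^(1/2) = 0.8729; K_d = K^(24/6) = 0.580.

K_d ≈ 0.580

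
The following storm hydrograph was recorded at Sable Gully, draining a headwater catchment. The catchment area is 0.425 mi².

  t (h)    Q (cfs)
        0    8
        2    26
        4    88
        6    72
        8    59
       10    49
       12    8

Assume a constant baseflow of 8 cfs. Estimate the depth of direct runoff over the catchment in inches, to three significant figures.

Direct runoff: 0.0, 18.0, 80.0, 64.0, 51.0, 41.0, 0.0 cfs; ΣQ_DR = 254.0 cfs.
V = ΣQ_DR · Δt = 254.0 × 7200 s = 1.829 × 10^6 ft³.
Over A = 0.425 mi², depth = V / A = 1.85 in.

d ≈ 1.85 in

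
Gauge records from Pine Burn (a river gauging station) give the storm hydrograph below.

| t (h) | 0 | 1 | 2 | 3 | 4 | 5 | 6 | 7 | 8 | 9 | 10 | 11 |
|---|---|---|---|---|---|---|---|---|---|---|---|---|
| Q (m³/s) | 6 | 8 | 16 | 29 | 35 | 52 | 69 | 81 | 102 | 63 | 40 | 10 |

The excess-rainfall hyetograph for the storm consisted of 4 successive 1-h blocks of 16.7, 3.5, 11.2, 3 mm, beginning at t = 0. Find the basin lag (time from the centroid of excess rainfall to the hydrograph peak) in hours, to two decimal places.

t_L ≈ 6.49 h

Centroid of excess rainfall: t_c = Σ P_i·t̄_i / ΣP_i = 1.5145 h (block centres at 0.5, 1.5, 2.5, 3.5 h).
Hydrograph peak occurs at t = 8 h, so basin lag t_L = 8 − 1.5145 = 6.49 h.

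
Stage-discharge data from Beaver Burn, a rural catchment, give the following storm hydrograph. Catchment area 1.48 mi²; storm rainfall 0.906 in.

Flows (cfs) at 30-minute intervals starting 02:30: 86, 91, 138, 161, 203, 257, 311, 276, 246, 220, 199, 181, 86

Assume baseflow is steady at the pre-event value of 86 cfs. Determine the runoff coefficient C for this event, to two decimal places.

C ≈ 0.77

ΣQ_DR = 1337 cfs; V = ΣQ_DR·Δt = 2.407 × 10^6 ft³.
Runoff depth d = V / A = 0.6999 in.
C = d / P = 0.6999 / 0.906 = 0.77.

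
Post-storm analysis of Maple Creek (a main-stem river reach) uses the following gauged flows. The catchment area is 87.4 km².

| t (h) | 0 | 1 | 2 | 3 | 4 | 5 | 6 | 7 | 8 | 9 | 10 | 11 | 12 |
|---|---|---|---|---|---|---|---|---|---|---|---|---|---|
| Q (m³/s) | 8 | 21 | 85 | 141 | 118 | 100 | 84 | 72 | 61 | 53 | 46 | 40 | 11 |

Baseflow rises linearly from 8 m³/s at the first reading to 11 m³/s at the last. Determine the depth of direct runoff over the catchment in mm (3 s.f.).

d ≈ 29.5 mm

Direct runoff: 0.00, 12.75, 76.50, 132.25, 109.00, 90.75, 74.50, 62.25, 51.00, 42.75, 35.50, 29.25, 0.00 m³/s; ΣQ_DR = 716.5 m³/s.
V = ΣQ_DR · Δt = 716.5 × 3600 s = 2.579 × 10^6 m³.
Over A = 87.4 km², depth = V / A = 29.5 mm.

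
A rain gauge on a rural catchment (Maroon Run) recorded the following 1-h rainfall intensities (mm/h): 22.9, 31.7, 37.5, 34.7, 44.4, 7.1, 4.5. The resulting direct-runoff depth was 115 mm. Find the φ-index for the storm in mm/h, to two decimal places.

Only the 5 blocks with intensity above φ contribute runoff: 22.9, 31.7, 37.5, 34.7, 44.4 mm/h.
Σ(I−φ)·Δt = d  ⇒  (22.9+31.7+37.5+34.7+44.4 − 5φ)·1 = 115
φ = (171.2 − 115/1) / 5 = 11.24 mm/h.

φ ≈ 11.24 mm/h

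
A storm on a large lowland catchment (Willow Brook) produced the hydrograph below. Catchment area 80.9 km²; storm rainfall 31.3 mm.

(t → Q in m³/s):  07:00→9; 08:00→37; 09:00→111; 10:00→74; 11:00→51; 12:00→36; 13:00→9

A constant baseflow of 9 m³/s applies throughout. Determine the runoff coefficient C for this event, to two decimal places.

ΣQ_DR = 264.0 m³/s; V = ΣQ_DR·Δt = 9.504 × 10^5 m³.
Runoff depth d = V / A = 11.75 mm.
C = d / P = 11.75 / 31.3 = 0.38.

C ≈ 0.38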